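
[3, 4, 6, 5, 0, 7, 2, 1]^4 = [1, 5, 2, 4, 7, 0, 6, 3]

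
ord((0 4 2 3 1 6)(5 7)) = 6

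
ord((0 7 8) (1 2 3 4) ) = 12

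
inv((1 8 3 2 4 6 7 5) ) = (1 5 7 6 4 2 3 8) 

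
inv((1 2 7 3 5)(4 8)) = (1 5 3 7 2)(4 8)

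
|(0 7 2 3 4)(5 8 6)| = 15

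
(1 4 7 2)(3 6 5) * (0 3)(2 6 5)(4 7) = (0 3 5)(1 7 6 2)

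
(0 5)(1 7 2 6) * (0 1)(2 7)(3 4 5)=(0 3 4 5 1 2 6)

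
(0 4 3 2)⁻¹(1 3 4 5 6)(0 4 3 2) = (1 2 3 5 6)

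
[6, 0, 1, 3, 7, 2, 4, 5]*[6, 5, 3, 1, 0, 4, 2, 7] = [2, 6, 5, 1, 7, 3, 0, 4]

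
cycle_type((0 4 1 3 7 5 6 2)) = 8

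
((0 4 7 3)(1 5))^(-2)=(0 7)(3 4)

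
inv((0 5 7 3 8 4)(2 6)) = (0 4 8 3 7 5)(2 6)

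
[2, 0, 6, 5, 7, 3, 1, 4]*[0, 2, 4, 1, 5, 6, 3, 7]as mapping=[0→4, 1→0, 2→3, 3→6, 4→7, 5→1, 6→2, 7→5]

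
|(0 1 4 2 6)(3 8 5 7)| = 20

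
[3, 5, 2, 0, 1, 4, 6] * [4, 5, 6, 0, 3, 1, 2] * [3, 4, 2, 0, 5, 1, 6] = [3, 4, 6, 5, 1, 0, 2]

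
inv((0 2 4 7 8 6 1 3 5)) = (0 5 3 1 6 8 7 4 2)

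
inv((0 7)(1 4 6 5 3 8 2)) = (0 7)(1 2 8 3 5 6 4)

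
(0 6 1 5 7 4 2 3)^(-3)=(0 4 1 3 7 6 2 5)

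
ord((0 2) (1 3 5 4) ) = 4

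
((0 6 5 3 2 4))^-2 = (0 2 5)(3 6 4)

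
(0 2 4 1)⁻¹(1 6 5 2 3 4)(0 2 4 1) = (0 6 5 4 3 1)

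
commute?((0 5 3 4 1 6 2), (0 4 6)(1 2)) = no:(0 5 3 4 1 6 2) * (0 4 6)(1 2) = (0 5 3 6 1)(2 4), (0 4 6)(1 2) * (0 5 3 4 1 6 2) = (0 1)(2 6 5 3 4)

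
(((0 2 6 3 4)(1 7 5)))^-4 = (0 2 6 3 4)(1 5 7)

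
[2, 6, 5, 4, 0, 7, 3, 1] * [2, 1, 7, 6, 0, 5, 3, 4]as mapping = [0→7, 1→3, 2→5, 3→0, 4→2, 5→4, 6→6, 7→1]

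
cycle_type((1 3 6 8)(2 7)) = 2.4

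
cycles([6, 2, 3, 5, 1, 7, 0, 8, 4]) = (0 6)(1 2 3 5 7 8 4)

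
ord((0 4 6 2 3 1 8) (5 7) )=14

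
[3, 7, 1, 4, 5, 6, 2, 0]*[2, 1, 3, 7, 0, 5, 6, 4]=[7, 4, 1, 0, 5, 6, 3, 2]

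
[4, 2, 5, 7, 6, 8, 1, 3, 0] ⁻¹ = [8, 6, 1, 7, 0, 2, 4, 3, 5] 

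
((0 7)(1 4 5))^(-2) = (1 4 5)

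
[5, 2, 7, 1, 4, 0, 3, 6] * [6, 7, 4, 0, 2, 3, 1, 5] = [3, 4, 5, 7, 2, 6, 0, 1]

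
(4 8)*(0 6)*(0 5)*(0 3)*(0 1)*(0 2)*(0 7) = (0 6 5 3 1 2 7)(4 8)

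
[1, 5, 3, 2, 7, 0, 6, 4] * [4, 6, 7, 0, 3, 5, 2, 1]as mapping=[0→6, 1→5, 2→0, 3→7, 4→1, 5→4, 6→2, 7→3]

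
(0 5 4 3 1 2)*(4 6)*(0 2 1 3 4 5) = (5 6)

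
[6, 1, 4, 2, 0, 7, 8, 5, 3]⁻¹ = [4, 1, 3, 8, 2, 7, 0, 5, 6]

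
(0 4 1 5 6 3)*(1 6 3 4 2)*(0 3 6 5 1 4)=(0 2 4 5 6)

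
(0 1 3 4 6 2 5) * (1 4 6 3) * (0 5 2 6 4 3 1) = (0 3 4 1)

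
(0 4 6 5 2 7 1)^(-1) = (0 1 7 2 5 6 4)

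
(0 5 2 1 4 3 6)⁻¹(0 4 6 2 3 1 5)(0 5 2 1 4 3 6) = (0 1 6 4 2 5 3)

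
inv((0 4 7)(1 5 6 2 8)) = (0 7 4)(1 8 2 6 5)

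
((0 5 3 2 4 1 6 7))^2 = (0 3 4 6)(1 7 5 2)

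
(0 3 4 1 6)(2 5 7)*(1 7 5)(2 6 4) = (0 3 2 1 4 7 6)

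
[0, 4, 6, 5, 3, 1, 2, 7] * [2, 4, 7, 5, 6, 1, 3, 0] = [2, 6, 3, 1, 5, 4, 7, 0] 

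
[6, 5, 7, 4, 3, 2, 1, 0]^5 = [7, 6, 5, 4, 3, 1, 0, 2]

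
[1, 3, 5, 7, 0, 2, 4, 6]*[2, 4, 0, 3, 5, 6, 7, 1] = [4, 3, 6, 1, 2, 0, 5, 7]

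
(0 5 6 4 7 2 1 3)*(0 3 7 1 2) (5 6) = (0 6 4 1 7) 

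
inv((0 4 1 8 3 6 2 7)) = (0 7 2 6 3 8 1 4)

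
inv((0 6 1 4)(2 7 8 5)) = (0 4 1 6)(2 5 8 7)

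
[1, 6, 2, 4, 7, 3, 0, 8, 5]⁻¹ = [6, 0, 2, 5, 3, 8, 1, 4, 7]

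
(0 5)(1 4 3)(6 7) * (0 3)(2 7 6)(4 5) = (0 4)(1 5 3)(2 7)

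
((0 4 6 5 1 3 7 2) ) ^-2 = (0 7 1 6) (2 3 5 4) 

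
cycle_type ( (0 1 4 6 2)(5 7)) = 2.5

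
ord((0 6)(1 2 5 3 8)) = 10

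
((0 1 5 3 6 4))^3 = (0 3)(1 6)(4 5)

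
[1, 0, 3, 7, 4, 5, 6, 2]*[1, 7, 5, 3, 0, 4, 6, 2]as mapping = [0→7, 1→1, 2→3, 3→2, 4→0, 5→4, 6→6, 7→5]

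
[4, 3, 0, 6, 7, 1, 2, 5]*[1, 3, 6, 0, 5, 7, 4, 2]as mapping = [0→5, 1→0, 2→1, 3→4, 4→2, 5→3, 6→6, 7→7]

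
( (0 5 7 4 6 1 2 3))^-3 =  (0 1 7 3 6 5 2 4)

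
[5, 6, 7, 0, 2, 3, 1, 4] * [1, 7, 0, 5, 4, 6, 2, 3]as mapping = [0→6, 1→2, 2→3, 3→1, 4→0, 5→5, 6→7, 7→4]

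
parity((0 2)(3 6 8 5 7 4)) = even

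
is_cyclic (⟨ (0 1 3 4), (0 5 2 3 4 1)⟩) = no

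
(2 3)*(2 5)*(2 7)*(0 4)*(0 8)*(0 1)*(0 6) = (0 4 8 1 6)(2 3 5 7)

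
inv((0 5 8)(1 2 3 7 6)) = (0 8 5)(1 6 7 3 2)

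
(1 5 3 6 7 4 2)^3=(1 6 2 3 4 5 7)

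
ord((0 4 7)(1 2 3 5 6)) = 15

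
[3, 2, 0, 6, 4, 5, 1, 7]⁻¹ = [2, 6, 1, 0, 4, 5, 3, 7]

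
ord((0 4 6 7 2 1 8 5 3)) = 9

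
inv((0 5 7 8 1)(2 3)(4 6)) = (0 1 8 7 5)(2 3)(4 6)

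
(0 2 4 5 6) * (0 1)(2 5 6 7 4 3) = (0 5 7 4 6 1)(2 3)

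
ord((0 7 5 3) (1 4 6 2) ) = 4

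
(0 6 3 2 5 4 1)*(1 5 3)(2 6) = (0 2 3 6 1)(4 5)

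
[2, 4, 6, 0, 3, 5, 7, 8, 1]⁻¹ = [3, 8, 0, 4, 1, 5, 2, 6, 7]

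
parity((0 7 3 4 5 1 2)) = even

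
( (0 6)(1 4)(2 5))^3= (0 6)(1 4)(2 5)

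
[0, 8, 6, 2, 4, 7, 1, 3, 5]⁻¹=[0, 6, 3, 7, 4, 8, 2, 5, 1]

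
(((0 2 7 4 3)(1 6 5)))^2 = (0 7 3 2 4)(1 5 6)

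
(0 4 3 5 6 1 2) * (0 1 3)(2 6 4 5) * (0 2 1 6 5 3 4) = (0 3 1 5)(2 6 4)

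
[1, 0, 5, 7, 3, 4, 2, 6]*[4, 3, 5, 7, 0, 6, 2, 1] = [3, 4, 6, 1, 7, 0, 5, 2]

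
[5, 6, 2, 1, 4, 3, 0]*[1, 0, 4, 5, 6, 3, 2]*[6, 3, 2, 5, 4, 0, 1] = [5, 2, 4, 6, 1, 0, 3]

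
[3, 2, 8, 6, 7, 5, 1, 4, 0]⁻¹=[8, 6, 1, 0, 7, 5, 3, 4, 2]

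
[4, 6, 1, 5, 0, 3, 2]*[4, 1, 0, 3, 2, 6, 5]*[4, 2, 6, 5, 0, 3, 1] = [6, 3, 2, 1, 0, 5, 4]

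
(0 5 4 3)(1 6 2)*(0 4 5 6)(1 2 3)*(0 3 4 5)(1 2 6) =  (0 1 3 5)(2 6 4)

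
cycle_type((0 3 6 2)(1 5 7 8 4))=4.5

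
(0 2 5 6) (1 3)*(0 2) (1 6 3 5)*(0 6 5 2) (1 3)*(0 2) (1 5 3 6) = (0 1) (2 6) 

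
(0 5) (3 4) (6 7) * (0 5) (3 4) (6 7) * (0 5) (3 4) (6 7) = (0 5) (3 4) (6 7) 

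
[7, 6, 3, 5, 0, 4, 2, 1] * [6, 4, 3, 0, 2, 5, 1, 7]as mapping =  [0→7, 1→1, 2→0, 3→5, 4→6, 5→2, 6→3, 7→4]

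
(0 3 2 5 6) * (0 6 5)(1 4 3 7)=(0 7 1 4 3 2)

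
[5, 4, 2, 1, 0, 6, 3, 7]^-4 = [6, 0, 2, 4, 5, 3, 1, 7]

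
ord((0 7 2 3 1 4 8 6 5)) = 9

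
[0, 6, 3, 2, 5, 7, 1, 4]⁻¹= [0, 6, 3, 2, 7, 4, 1, 5]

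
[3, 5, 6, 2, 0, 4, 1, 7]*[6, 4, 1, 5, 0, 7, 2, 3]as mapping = [0→5, 1→7, 2→2, 3→1, 4→6, 5→0, 6→4, 7→3]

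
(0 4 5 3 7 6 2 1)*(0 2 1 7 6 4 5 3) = (0 5)(1 2 7 4 3 6)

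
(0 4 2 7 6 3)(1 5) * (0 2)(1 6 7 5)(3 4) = (0 3 2 5 6 4)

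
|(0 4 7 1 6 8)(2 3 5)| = 6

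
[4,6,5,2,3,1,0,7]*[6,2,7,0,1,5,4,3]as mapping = [0→1,1→4,2→5,3→7,4→0,5→2,6→6,7→3]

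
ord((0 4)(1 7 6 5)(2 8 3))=12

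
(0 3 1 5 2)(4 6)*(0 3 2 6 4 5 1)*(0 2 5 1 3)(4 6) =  (0 5 4 6 1 3 2)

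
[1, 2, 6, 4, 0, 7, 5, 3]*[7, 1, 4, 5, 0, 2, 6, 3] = [1, 4, 6, 0, 7, 3, 2, 5]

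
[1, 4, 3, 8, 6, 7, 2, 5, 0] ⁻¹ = [8, 0, 6, 2, 1, 7, 4, 5, 3] 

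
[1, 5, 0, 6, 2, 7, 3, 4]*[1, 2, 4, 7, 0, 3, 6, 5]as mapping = [0→2, 1→3, 2→1, 3→6, 4→4, 5→5, 6→7, 7→0]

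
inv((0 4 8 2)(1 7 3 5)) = (0 2 8 4)(1 5 3 7)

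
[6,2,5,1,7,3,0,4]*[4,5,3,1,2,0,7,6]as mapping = [0→7,1→3,2→0,3→5,4→6,5→1,6→4,7→2]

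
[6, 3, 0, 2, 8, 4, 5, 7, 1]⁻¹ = [2, 8, 3, 1, 5, 6, 0, 7, 4]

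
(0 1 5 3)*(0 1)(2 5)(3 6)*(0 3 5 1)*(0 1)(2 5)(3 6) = (0 6 2)(1 5 3)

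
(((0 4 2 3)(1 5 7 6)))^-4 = ()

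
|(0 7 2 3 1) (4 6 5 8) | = 20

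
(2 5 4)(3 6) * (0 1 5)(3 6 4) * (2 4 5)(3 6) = (0 1 2)(3 5 6)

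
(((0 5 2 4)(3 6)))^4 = ()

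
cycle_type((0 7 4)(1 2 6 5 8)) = 3.5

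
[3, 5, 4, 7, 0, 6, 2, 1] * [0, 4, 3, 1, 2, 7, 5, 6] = [1, 7, 2, 6, 0, 5, 3, 4]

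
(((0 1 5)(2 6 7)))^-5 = (0 1 5)(2 6 7)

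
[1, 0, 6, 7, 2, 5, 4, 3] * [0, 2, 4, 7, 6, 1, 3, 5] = [2, 0, 3, 5, 4, 1, 6, 7]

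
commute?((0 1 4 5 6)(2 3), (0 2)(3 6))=no:(0 1 4 5 6)(2 3)*(0 2)(3 6)=(0 1 4 5 3)(2 6), (0 2)(3 6)*(0 1 4 5 6)(2 3)=(0 3)(1 4 5 6 2)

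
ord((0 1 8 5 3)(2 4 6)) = 15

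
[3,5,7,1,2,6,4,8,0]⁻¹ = [8,3,4,0,6,1,5,2,7]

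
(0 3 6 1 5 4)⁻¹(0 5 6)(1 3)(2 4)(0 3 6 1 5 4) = (0 2)(1 3 4)(5 6)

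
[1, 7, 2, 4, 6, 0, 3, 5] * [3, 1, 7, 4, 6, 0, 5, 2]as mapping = [0→1, 1→2, 2→7, 3→6, 4→5, 5→3, 6→4, 7→0]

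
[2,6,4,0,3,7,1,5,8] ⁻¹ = [3,6,0,4,2,7,1,5,8] 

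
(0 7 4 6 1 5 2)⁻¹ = (0 2 5 1 6 4 7)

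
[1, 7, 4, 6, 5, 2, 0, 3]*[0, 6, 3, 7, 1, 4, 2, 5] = [6, 5, 1, 2, 4, 3, 0, 7]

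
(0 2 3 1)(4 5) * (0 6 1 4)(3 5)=(0 2 5)(1 6)(3 4)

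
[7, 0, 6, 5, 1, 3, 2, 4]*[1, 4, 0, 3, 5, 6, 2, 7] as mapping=[0→7, 1→1, 2→2, 3→6, 4→4, 5→3, 6→0, 7→5] 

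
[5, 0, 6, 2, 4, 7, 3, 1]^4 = [0, 1, 6, 2, 4, 5, 3, 7]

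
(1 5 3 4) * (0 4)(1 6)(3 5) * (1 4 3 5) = (0 3)(1 5)(4 6)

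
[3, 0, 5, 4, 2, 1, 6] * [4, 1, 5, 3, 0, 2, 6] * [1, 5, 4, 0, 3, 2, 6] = [0, 3, 4, 1, 2, 5, 6]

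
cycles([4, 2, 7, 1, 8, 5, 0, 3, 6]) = (0 4 8 6)(1 2 7 3)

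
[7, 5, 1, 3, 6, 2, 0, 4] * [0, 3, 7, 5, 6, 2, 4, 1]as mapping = [0→1, 1→2, 2→3, 3→5, 4→4, 5→7, 6→0, 7→6]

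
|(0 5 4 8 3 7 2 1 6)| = 9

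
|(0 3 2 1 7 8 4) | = 7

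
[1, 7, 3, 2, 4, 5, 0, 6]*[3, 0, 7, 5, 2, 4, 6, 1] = [0, 1, 5, 7, 2, 4, 3, 6]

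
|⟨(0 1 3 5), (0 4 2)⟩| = 720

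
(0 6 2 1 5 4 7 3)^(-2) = (0 7 5 2)(1 6 3 4)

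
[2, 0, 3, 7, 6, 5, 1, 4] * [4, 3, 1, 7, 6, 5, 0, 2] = [1, 4, 7, 2, 0, 5, 3, 6]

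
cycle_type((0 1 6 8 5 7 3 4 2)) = 9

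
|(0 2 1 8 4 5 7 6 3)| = 9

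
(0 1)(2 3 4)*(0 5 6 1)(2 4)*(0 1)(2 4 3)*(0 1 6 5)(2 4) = (0 6 1)(2 4 3)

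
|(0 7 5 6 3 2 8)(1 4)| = 14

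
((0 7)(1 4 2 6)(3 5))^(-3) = (0 7)(1 4 2 6)(3 5)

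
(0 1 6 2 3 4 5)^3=(0 2 5 6 4 1 3)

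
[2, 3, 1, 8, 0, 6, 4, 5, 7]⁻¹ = [4, 2, 0, 1, 6, 7, 5, 8, 3]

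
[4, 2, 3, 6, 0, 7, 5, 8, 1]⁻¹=[4, 8, 1, 2, 0, 6, 3, 5, 7]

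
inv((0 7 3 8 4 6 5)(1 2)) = (0 5 6 4 8 3 7)(1 2)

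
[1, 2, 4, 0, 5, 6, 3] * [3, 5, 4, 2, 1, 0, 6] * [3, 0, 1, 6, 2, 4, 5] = [4, 2, 0, 6, 3, 5, 1]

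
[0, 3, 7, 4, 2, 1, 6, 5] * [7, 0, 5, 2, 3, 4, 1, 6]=[7, 2, 6, 3, 5, 0, 1, 4]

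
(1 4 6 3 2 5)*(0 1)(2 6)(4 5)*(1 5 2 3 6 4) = (0 5)(1 2)(3 4)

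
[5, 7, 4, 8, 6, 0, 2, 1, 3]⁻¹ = [5, 7, 6, 8, 2, 0, 4, 1, 3]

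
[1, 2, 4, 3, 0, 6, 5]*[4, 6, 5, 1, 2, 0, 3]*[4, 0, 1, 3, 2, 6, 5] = [5, 6, 1, 0, 2, 3, 4]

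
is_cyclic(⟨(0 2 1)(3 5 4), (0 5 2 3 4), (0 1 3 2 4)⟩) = no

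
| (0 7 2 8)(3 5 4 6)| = 4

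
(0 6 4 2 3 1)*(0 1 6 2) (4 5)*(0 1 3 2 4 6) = (0 4 1 3) (5 6) 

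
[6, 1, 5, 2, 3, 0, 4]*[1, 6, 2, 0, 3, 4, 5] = [5, 6, 4, 2, 0, 1, 3]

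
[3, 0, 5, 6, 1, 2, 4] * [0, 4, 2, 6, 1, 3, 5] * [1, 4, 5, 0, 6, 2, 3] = [3, 1, 0, 2, 6, 5, 4]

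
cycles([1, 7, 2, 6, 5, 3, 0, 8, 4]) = (0 1 7 8 4 5 3 6)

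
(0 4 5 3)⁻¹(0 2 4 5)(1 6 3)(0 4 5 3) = (0 1 6)(2 5 3 4)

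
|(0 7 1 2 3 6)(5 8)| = 6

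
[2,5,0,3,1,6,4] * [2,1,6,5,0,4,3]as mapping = [0→6,1→4,2→2,3→5,4→1,5→3,6→0]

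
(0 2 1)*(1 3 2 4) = (0 4 1)(2 3)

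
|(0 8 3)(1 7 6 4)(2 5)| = 12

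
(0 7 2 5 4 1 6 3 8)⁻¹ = (0 8 3 6 1 4 5 2 7)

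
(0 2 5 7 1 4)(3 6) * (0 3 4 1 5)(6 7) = (0 2)(3 7 5 6 4)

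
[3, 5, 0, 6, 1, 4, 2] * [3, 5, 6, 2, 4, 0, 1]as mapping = [0→2, 1→0, 2→3, 3→1, 4→5, 5→4, 6→6]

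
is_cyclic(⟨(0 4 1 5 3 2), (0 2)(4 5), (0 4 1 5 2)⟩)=no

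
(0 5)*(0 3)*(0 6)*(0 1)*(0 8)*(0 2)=(0 5 3 6 1 8 2)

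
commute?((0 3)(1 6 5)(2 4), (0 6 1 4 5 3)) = no:(0 3)(1 6 5)(2 4) * (0 6 1 4 5 3) = (2 5 4)(3 6), (0 6 1 4 5 3) * (0 3)(1 6 5)(2 4) = (0 5)(1 2 4)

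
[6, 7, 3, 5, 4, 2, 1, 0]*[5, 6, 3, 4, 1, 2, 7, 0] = [7, 0, 4, 2, 1, 3, 6, 5]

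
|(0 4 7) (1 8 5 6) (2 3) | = 12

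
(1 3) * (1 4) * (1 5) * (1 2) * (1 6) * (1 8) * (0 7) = (0 7)(1 3 4 5 2 6 8)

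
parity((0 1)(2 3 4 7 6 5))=even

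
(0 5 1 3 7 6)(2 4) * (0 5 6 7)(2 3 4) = (0 6 5 1 4 3)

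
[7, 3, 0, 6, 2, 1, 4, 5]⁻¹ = [2, 5, 4, 1, 6, 7, 3, 0]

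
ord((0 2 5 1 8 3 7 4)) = 8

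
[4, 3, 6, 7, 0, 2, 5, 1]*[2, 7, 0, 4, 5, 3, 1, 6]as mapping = [0→5, 1→4, 2→1, 3→6, 4→2, 5→0, 6→3, 7→7]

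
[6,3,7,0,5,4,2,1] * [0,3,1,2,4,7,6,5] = [6,2,5,0,7,4,1,3]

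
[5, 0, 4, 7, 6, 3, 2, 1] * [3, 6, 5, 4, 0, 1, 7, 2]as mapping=[0→1, 1→3, 2→0, 3→2, 4→7, 5→4, 6→5, 7→6]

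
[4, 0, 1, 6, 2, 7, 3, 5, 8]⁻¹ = [1, 2, 4, 6, 0, 7, 3, 5, 8]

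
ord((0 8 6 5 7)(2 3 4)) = 15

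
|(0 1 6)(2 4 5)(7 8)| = 6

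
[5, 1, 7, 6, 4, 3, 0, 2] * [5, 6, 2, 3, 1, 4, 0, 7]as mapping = [0→4, 1→6, 2→7, 3→0, 4→1, 5→3, 6→5, 7→2]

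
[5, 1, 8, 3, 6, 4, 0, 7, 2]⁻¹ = [6, 1, 8, 3, 5, 0, 4, 7, 2]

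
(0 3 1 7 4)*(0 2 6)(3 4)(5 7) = (0 4 2 6)(1 5 7 3)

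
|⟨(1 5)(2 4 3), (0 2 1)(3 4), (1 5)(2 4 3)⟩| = 720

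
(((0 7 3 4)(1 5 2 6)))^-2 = (0 3)(1 2)(4 7)(5 6)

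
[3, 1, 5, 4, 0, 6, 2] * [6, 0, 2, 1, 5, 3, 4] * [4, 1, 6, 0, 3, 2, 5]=[1, 4, 0, 2, 5, 3, 6]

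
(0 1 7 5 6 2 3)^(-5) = (0 7 6 3 1 5 2)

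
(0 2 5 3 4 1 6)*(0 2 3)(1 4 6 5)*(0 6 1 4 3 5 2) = (0 5 6)(1 2 4 3)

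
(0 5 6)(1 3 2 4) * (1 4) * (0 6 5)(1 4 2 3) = (2 4)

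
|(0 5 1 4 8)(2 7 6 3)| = 20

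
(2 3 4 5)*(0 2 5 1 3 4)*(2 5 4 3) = (0 5 4 1 2 3)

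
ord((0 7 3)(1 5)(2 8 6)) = 6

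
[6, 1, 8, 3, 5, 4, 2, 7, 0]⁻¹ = [8, 1, 6, 3, 5, 4, 0, 7, 2]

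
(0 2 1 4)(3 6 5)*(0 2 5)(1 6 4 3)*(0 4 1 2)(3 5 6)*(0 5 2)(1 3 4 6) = (0 1 2 4 5)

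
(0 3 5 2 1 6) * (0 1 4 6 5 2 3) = (1 5 3 2 4 6)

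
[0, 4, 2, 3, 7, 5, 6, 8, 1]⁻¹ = [0, 8, 2, 3, 1, 5, 6, 4, 7]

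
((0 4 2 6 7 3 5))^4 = (0 7 4 3 2 5 6)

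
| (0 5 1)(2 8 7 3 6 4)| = 6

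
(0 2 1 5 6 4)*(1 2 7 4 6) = (0 7 4)(1 5)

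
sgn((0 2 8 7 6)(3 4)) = -1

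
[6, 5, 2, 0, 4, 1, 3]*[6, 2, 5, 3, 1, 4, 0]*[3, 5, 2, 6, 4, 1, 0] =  [3, 4, 1, 0, 5, 2, 6]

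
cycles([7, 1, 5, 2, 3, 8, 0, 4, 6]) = (0 7 4 3 2 5 8 6)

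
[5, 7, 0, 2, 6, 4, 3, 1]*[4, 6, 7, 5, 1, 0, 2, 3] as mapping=[0→0, 1→3, 2→4, 3→7, 4→2, 5→1, 6→5, 7→6] 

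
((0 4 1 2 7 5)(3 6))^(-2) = (0 7 1)(2 4 5)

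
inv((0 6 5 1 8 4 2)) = (0 2 4 8 1 5 6)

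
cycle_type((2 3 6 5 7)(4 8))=2.5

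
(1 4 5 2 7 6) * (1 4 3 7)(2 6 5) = (1 3 7 5 6 4 2)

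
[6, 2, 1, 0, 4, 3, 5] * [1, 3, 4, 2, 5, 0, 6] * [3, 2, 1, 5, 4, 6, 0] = [0, 4, 5, 2, 6, 1, 3]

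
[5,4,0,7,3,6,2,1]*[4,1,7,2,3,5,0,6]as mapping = [0→5,1→3,2→4,3→6,4→2,5→0,6→7,7→1]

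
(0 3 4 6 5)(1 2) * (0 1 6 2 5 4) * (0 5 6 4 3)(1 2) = (1 6 3 5 2 4)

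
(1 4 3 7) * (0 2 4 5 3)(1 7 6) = (0 2 4)(1 5 3 6)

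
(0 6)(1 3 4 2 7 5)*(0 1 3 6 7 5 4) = (0 7 4 2 5 3)(1 6)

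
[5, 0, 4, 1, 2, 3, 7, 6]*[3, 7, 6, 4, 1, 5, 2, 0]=[5, 3, 1, 7, 6, 4, 0, 2]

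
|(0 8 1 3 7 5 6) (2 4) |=14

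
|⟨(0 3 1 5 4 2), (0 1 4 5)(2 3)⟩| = 720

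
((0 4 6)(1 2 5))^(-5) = (0 4 6)(1 2 5)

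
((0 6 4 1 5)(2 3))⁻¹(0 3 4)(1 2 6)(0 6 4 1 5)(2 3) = (1 6 2)(3 4 5)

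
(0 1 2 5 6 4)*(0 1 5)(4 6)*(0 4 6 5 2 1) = (0 2 4)(5 6)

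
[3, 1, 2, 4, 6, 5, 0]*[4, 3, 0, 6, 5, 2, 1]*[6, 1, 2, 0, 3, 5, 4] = [4, 0, 6, 5, 1, 2, 3]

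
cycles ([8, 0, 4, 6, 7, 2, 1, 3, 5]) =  (0 8 5 2 4 7 3 6 1)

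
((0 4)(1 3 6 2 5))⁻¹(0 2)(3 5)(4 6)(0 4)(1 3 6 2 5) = (0 2)(1 6)(4 5)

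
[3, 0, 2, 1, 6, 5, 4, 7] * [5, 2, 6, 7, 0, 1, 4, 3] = [7, 5, 6, 2, 4, 1, 0, 3]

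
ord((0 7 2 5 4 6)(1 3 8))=6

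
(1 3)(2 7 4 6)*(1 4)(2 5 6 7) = (1 3 4 7)(5 6)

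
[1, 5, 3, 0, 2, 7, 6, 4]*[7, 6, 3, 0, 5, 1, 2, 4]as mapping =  [0→6, 1→1, 2→0, 3→7, 4→3, 5→4, 6→2, 7→5]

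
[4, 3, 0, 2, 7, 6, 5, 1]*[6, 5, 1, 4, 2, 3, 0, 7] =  [2, 4, 6, 1, 7, 0, 3, 5]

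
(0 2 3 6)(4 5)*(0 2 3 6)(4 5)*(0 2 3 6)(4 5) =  (0 6 3 2)(4 5)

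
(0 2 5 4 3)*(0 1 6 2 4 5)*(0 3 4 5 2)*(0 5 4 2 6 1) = (0 4 2 3)(5 6)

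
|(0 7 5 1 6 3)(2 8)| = 6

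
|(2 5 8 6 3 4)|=6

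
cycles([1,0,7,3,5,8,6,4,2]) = (0 1)(2 7 4 5 8)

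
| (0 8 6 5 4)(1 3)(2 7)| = 10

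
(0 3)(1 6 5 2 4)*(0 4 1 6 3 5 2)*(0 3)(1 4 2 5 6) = (0 6 5 3 2 4 1)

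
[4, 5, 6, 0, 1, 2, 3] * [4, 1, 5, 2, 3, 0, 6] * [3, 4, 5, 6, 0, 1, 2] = [6, 3, 2, 0, 4, 1, 5] 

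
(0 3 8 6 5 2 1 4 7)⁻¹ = (0 7 4 1 2 5 6 8 3)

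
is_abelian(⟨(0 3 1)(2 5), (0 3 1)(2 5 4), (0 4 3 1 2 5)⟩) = no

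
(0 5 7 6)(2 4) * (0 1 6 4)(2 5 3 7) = (0 3 7 4 5 2)(1 6)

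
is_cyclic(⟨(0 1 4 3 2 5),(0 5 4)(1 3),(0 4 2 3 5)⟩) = no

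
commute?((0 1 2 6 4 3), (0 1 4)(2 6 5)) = no:(0 1 2 6 4 3)*(0 1 4)(2 6 5) = (0 4 3 1 6)(2 5), (0 1 4)(2 6 5)*(0 1 2 6 4 3) = (0 2 4 1 3)(5 6)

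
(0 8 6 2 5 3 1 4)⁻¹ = (0 4 1 3 5 2 6 8)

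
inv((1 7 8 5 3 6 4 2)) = (1 2 4 6 3 5 8 7)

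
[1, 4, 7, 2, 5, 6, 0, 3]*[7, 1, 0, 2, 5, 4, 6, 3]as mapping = [0→1, 1→5, 2→3, 3→0, 4→4, 5→6, 6→7, 7→2]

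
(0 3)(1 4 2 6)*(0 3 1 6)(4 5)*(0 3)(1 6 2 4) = (0 6 2 3)(1 5)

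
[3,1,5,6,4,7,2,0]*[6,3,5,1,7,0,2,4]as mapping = [0→1,1→3,2→0,3→2,4→7,5→4,6→5,7→6]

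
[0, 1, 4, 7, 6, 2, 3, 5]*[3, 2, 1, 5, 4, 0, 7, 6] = [3, 2, 4, 6, 7, 1, 5, 0]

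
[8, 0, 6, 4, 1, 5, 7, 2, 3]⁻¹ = [1, 4, 7, 8, 3, 5, 2, 6, 0]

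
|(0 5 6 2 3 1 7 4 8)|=9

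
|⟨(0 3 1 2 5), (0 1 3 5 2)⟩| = 60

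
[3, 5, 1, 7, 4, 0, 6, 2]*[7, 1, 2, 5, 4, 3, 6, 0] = [5, 3, 1, 0, 4, 7, 6, 2]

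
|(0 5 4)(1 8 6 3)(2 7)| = 12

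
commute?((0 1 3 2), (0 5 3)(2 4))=no:(0 1 3 2) * (0 5 3)(2 4)=(0 1)(2 5 3 4), (0 5 3)(2 4) * (0 1 3 2)=(0 5 2 4)(1 3)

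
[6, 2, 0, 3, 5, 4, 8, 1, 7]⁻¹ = [2, 7, 1, 3, 5, 4, 0, 8, 6]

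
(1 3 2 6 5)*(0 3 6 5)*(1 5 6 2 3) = (0 1 2 6)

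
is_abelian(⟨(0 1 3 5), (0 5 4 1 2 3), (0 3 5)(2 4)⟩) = no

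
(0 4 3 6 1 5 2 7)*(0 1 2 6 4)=(1 5 6 2 7)(3 4)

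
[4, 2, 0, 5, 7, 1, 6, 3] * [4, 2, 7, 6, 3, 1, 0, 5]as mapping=[0→3, 1→7, 2→4, 3→1, 4→5, 5→2, 6→0, 7→6]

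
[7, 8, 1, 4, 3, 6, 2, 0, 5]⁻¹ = [7, 2, 6, 4, 3, 8, 5, 0, 1]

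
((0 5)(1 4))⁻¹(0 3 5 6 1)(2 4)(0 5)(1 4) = (0 6 4 5 3)(1 2)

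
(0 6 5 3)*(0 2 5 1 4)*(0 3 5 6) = (1 4 3 2 6)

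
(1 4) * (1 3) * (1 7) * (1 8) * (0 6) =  (0 6)(1 4 3 7 8)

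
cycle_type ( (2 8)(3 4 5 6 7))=2.5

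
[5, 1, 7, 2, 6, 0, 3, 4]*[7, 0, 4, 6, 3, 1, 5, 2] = [1, 0, 2, 4, 5, 7, 6, 3]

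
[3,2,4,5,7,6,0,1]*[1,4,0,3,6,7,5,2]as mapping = [0→3,1→0,2→6,3→7,4→2,5→5,6→1,7→4]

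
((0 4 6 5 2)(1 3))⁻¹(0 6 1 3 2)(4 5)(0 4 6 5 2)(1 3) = (0 4 5 3 1)(2 6)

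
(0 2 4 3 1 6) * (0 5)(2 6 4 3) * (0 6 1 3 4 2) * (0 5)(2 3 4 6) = (0 1 3 4 5 2 6)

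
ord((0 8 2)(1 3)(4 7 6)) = 6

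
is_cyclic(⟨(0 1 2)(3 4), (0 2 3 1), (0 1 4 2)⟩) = no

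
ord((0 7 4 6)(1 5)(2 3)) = 4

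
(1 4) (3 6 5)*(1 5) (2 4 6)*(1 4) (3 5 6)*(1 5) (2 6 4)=(1 3 6 2 5) 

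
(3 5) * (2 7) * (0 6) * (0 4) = (0 6 4)(2 7)(3 5)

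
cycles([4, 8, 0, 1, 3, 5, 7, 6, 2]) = (0 4 3 1 8 2)(6 7)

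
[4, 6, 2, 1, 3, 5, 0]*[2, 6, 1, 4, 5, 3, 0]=[5, 0, 1, 6, 4, 3, 2]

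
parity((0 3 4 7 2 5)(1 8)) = even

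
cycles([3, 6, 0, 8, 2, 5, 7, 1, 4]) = (0 3 8 4 2)(1 6 7)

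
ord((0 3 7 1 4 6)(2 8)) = 6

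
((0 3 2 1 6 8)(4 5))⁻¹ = (0 8 6 1 2 3)(4 5)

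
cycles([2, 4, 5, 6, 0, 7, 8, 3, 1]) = (0 2 5 7 3 6 8 1 4)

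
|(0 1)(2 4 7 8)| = 4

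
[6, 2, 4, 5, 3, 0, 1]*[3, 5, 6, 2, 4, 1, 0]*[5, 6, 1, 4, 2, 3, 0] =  [5, 0, 2, 6, 1, 4, 3]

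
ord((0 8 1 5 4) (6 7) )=10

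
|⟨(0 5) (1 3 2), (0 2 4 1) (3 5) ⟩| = 72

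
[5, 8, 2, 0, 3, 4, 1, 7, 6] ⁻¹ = [3, 6, 2, 4, 5, 0, 8, 7, 1] 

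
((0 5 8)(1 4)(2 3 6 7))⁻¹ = (0 8 5)(1 4)(2 7 6 3)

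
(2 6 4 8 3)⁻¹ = (2 3 8 4 6)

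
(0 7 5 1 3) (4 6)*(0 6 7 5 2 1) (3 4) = (0 5) (1 4 7 2) (3 6) 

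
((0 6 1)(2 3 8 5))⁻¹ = (0 1 6)(2 5 8 3)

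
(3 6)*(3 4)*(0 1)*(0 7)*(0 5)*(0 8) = (0 1 7 5 8)(3 6 4)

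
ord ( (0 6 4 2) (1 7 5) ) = 12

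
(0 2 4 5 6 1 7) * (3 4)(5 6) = (0 2 3 4 6 1 7)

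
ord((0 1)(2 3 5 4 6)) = 10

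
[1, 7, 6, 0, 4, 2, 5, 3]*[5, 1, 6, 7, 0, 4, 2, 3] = [1, 3, 2, 5, 0, 6, 4, 7] 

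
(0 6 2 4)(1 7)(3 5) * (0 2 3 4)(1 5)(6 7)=(0 7 5 4 2)(1 6 3)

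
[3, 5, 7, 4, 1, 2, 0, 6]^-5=[1, 7, 0, 5, 2, 6, 4, 3]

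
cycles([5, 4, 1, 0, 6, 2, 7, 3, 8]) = (0 5 2 1 4 6 7 3)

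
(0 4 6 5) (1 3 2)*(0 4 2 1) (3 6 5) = (0 2) (1 6 3) (4 5) 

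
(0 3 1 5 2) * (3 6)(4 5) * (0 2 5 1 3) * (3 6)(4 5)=(0 3 6)(1 5 4)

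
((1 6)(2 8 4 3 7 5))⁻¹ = (1 6)(2 5 7 3 4 8)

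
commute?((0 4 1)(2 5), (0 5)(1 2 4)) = no:(0 4 1)(2 5)*(0 5)(1 2 4) = (0 1 5 4 2), (0 5)(1 2 4)*(0 4 1)(2 5) = (0 2 1 5 4)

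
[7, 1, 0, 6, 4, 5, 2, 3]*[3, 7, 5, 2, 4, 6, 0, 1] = [1, 7, 3, 0, 4, 6, 5, 2]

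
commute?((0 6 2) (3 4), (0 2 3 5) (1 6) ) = no:(0 6 2) (3 4)*(0 2 3 5) (1 6) = (0 1 6 3 4 5), (0 2 3 5) (1 6)*(0 6 2) (3 4) = (1 2 4 3 5 6) 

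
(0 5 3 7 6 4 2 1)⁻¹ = (0 1 2 4 6 7 3 5)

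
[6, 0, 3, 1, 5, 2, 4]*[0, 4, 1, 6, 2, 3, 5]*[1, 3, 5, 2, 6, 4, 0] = [4, 1, 0, 6, 2, 3, 5]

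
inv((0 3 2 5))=(0 5 2 3)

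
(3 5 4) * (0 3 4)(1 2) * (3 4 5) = (0 4 5)(1 2)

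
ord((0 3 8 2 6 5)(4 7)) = 6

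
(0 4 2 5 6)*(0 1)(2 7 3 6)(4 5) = (0 5 2 4 7 3 6 1)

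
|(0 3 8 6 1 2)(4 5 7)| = 6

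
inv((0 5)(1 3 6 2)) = (0 5)(1 2 6 3)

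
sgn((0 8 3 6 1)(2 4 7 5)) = -1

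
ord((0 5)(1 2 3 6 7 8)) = 6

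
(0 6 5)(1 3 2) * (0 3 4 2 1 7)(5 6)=(0 5 3 1 4 2 7)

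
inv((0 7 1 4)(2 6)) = (0 4 1 7)(2 6)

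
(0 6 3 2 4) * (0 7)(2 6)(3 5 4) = (0 2 3 6 5 4 7)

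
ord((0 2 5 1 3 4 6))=7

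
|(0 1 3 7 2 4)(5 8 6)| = 6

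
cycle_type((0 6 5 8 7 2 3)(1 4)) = 2.7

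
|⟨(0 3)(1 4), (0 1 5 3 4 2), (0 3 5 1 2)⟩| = 720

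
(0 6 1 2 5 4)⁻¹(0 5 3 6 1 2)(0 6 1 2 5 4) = (1 2 5 6 4 3)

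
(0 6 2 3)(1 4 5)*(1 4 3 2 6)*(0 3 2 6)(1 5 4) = (0 5 1 2 6)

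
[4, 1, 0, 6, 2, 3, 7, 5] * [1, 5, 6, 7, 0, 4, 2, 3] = [0, 5, 1, 2, 6, 7, 3, 4]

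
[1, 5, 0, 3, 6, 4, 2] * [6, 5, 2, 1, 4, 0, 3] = [5, 0, 6, 1, 3, 4, 2]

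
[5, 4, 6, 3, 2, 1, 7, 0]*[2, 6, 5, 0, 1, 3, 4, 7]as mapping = [0→3, 1→1, 2→4, 3→0, 4→5, 5→6, 6→7, 7→2]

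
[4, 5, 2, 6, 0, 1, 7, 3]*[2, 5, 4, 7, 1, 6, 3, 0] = [1, 6, 4, 3, 2, 5, 0, 7]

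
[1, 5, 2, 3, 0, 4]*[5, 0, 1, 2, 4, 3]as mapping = [0→0, 1→3, 2→1, 3→2, 4→5, 5→4]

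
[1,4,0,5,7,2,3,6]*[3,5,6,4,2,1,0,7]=[5,2,3,1,7,6,4,0]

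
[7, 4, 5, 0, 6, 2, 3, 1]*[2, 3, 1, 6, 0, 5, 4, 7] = [7, 0, 5, 2, 4, 1, 6, 3]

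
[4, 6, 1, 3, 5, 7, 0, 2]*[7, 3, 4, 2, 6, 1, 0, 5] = [6, 0, 3, 2, 1, 5, 7, 4]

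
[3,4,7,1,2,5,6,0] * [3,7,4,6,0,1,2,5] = [6,0,5,7,4,1,2,3]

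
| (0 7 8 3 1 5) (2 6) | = 6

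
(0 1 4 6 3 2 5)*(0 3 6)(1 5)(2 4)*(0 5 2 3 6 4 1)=(0 2)(1 3)(4 5 6)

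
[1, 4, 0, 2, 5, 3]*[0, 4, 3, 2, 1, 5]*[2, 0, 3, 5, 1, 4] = [1, 0, 2, 5, 4, 3]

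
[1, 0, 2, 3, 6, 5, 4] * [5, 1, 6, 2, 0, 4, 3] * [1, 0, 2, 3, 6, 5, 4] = [0, 5, 4, 2, 3, 6, 1]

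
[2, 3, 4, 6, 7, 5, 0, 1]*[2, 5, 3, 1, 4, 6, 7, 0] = [3, 1, 4, 7, 0, 6, 2, 5]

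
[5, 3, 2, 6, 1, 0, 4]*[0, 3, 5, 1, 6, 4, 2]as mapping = [0→4, 1→1, 2→5, 3→2, 4→3, 5→0, 6→6]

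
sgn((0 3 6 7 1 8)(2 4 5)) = -1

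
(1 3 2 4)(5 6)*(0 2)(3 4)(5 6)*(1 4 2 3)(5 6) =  (0 3)(1 2)(5 6)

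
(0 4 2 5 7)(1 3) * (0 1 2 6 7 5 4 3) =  (0 3 2 4 6 7 1)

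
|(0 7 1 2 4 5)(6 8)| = 6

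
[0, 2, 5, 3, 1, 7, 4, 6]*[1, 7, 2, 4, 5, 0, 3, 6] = [1, 2, 0, 4, 7, 6, 5, 3]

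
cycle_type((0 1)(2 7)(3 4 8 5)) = 2^2.4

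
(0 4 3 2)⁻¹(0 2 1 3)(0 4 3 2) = (0 1 2 4)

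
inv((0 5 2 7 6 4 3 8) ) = (0 8 3 4 6 7 2 5) 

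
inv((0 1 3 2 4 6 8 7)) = (0 7 8 6 4 2 3 1)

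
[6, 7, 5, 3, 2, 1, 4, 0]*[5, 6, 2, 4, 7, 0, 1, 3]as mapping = [0→1, 1→3, 2→0, 3→4, 4→2, 5→6, 6→7, 7→5]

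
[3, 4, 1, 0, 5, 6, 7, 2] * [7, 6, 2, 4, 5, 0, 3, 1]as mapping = [0→4, 1→5, 2→6, 3→7, 4→0, 5→3, 6→1, 7→2]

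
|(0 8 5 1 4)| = 5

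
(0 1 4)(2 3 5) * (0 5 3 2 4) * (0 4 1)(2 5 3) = (1 4 3 2 5)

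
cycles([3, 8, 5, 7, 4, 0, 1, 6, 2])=(0 3 7 6 1 8 2 5) 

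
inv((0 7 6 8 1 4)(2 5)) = (0 4 1 8 6 7)(2 5)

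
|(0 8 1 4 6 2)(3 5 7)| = 6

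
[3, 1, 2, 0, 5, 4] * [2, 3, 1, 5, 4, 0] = [5, 3, 1, 2, 0, 4]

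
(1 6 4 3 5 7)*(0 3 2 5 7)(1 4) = (0 3 7 4 2 5)(1 6)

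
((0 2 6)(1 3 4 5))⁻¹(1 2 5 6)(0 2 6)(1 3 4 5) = (0 3 6 1)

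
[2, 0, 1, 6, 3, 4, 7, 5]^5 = [1, 2, 0, 3, 4, 5, 6, 7]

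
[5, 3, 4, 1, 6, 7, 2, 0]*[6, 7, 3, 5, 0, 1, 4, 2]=[1, 5, 0, 7, 4, 2, 3, 6]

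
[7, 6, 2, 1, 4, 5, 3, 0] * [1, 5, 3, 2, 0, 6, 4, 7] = [7, 4, 3, 5, 0, 6, 2, 1]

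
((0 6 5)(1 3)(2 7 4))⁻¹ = (0 5 6)(1 3)(2 4 7)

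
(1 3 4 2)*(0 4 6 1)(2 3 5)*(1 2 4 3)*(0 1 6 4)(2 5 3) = (0 2 1 3 4 6 5)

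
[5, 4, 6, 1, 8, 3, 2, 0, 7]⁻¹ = [7, 3, 6, 5, 1, 0, 2, 8, 4]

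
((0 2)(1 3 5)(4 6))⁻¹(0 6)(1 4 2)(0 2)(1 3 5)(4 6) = (0 3 6)(2 4)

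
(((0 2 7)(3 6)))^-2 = (0 2 7)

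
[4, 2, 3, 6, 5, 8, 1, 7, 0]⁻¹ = [8, 6, 1, 2, 0, 4, 3, 7, 5]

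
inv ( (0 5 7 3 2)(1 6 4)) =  (0 2 3 7 5)(1 4 6)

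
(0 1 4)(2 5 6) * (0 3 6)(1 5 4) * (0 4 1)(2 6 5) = (0 2 1)(3 5 4)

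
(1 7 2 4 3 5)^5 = (1 5 3 4 2 7)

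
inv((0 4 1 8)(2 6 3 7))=(0 8 1 4)(2 7 3 6)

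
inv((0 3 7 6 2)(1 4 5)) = (0 2 6 7 3)(1 5 4)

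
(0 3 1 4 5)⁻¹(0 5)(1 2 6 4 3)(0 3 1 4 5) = (0 3)(1 4 2 6 5)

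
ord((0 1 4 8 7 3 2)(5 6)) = 14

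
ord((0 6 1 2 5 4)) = 6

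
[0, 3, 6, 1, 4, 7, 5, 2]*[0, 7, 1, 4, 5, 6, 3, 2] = [0, 4, 3, 7, 5, 2, 6, 1]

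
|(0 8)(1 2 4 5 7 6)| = 6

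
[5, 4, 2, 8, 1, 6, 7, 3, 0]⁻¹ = [8, 4, 2, 7, 1, 0, 5, 6, 3]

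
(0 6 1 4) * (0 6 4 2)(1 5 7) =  (0 4 6 5 7 1 2)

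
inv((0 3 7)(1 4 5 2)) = (0 7 3)(1 2 5 4)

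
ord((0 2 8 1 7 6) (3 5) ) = 6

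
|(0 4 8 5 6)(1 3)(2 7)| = 10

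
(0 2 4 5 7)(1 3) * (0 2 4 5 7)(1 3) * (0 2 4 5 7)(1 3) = (0 5 2 7 4)(1 3)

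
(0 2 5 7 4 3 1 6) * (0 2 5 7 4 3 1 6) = (0 5 4 1)(2 7 3 6)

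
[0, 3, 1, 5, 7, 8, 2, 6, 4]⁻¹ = [0, 2, 6, 1, 8, 3, 7, 4, 5]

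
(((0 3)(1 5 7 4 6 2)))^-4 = (1 7 6)(2 5 4)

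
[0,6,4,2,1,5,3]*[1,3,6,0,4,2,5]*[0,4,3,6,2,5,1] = [4,5,2,1,6,3,0]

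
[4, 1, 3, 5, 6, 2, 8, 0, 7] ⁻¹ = [7, 1, 5, 2, 0, 3, 4, 8, 6] 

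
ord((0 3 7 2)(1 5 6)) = 12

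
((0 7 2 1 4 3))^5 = (0 3 4 1 2 7)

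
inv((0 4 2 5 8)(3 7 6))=(0 8 5 2 4)(3 6 7)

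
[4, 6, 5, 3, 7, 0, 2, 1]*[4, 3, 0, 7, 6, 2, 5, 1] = [6, 5, 2, 7, 1, 4, 0, 3]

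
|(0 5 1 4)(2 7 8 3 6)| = 20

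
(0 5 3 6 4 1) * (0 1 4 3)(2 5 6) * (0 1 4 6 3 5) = (0 3 2)(1 4 6 5)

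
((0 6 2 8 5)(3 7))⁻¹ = (0 5 8 2 6)(3 7)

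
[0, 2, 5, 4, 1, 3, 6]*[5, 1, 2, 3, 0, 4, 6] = [5, 2, 4, 0, 1, 3, 6]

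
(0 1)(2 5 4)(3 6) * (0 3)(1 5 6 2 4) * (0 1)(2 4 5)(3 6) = (0 2 3 4 5)(1 6)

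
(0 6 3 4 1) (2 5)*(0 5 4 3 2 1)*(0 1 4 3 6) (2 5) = (1 2 3 6 5 4) 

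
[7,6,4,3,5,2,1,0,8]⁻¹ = [7,6,5,3,2,4,1,0,8]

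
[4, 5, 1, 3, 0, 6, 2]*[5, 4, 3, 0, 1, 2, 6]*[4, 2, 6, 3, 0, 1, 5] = [2, 6, 0, 4, 1, 5, 3]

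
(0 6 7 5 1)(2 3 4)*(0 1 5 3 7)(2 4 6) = (0 2 7 3 6)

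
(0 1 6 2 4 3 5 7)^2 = (0 6 4 5)(1 2 3 7)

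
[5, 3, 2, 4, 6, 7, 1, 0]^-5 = [5, 6, 2, 1, 3, 7, 4, 0]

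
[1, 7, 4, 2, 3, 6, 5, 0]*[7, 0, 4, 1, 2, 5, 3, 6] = [0, 6, 2, 4, 1, 3, 5, 7]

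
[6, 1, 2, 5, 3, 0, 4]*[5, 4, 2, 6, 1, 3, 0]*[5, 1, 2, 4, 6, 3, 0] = [5, 6, 2, 4, 0, 3, 1]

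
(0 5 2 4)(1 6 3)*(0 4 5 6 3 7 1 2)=(0 6 7 1 3 2 5)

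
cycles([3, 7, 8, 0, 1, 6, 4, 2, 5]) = (0 3)(1 7 2 8 5 6 4)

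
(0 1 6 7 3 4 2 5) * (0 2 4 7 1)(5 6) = (1 5 2 6)(3 7)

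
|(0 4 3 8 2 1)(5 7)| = 6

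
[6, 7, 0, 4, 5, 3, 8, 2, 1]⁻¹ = [2, 8, 7, 5, 3, 4, 0, 1, 6]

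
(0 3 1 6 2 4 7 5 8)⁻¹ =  (0 8 5 7 4 2 6 1 3)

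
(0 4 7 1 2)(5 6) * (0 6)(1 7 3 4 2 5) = (0 2 6 1 5)(3 4)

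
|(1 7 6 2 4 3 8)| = 7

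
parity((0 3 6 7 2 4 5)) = even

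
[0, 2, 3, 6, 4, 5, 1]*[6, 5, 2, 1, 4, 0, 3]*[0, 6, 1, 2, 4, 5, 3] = [3, 1, 6, 2, 4, 0, 5]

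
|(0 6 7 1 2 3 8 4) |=8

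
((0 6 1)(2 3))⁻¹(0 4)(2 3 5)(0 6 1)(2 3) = (2 5 3)(4 6)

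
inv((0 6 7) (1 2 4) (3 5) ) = (0 7 6) (1 4 2) (3 5) 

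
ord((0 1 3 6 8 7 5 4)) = 8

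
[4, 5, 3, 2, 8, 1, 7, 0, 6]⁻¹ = [7, 5, 3, 2, 0, 1, 8, 6, 4]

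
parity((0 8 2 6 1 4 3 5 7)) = even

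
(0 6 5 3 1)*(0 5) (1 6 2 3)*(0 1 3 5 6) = (0 2 5 3) (1 6) 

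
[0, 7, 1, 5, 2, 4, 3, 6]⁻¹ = [0, 2, 4, 6, 5, 3, 7, 1]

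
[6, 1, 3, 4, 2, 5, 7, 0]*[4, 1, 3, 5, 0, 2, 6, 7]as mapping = [0→6, 1→1, 2→5, 3→0, 4→3, 5→2, 6→7, 7→4]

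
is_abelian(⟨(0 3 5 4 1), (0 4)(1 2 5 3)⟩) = no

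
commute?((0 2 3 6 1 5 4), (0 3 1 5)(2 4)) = no:(0 2 3 6 1 5 4)*(0 3 1 5)(2 4) = (0 4 3 6 5 2 1), (0 3 1 5)(2 4)*(0 2 3 6 1 5 4) = (0 6 1 4 3 5 2)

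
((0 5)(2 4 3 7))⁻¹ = (0 5)(2 7 3 4)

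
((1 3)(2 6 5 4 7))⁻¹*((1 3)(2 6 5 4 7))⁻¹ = (2 4 6 7 5)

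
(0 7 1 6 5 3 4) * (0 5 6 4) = (0 7 1 4 5 3) 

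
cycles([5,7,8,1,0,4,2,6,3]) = (0 5 4)(1 7 6 2 8 3)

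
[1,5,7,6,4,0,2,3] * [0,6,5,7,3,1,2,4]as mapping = [0→6,1→1,2→4,3→2,4→3,5→0,6→5,7→7]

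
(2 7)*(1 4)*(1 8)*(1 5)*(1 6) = (1 4 8 5 6)(2 7)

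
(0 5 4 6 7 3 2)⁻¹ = (0 2 3 7 6 4 5)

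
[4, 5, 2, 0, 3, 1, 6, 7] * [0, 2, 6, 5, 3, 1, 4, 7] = [3, 1, 6, 0, 5, 2, 4, 7]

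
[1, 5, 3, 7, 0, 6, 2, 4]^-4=[2, 3, 0, 1, 6, 7, 4, 5]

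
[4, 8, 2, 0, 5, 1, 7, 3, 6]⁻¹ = [3, 5, 2, 7, 0, 4, 8, 6, 1]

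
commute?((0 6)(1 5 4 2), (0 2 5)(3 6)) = no:(0 6)(1 5 4 2) * (0 2 5)(3 6) = (0 3 6 2 1)(4 5), (0 2 5)(3 6) * (0 6)(1 5 4 2) = (0 1 5 6 3)(2 4)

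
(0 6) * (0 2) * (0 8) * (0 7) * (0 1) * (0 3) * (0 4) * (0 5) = (0 6 2 8 7 1 3 4 5) 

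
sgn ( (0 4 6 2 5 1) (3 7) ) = 1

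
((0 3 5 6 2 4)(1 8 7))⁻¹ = (0 4 2 6 5 3)(1 7 8)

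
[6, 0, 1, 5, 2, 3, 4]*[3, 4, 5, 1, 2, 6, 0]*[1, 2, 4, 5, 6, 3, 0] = [1, 5, 6, 0, 3, 2, 4]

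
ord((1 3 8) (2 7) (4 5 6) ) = 6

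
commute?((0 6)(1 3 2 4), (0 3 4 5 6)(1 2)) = no:(0 6)(1 3 2 4)*(0 3 4 5 6)(1 2) = (1 4 2 5 6 3), (0 3 4 5 6)(1 2)*(0 6)(1 3 2 4) = (0 2 3 1 4 5)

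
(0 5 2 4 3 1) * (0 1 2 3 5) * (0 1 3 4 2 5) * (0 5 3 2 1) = (1 2)(4 5)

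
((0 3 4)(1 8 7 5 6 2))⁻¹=(0 4 3)(1 2 6 5 7 8)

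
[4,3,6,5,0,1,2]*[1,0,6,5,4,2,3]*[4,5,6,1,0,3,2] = [0,3,1,6,5,4,2]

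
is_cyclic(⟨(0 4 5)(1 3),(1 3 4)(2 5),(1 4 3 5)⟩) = no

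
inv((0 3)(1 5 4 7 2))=(0 3)(1 2 7 4 5)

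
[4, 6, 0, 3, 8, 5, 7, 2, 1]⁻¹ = [2, 8, 7, 3, 0, 5, 1, 6, 4]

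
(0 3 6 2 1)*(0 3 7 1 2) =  (0 7 1 3 6)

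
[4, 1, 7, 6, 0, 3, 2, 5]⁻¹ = [4, 1, 6, 5, 0, 7, 3, 2]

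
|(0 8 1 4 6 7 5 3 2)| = 9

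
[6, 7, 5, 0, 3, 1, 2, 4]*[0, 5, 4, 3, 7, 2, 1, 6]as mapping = [0→1, 1→6, 2→2, 3→0, 4→3, 5→5, 6→4, 7→7]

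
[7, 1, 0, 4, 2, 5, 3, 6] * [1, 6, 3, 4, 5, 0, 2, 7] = [7, 6, 1, 5, 3, 0, 4, 2]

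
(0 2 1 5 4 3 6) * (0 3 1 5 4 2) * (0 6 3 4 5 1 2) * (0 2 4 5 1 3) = (0 6 5 2 3)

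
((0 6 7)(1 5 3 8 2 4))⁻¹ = (0 7 6)(1 4 2 8 3 5)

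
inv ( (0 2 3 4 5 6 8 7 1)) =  (0 1 7 8 6 5 4 3 2)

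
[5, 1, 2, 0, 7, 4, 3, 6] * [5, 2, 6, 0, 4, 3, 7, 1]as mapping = [0→3, 1→2, 2→6, 3→5, 4→1, 5→4, 6→0, 7→7]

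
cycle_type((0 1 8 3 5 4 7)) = 7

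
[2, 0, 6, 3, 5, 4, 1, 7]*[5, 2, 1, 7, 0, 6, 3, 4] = [1, 5, 3, 7, 6, 0, 2, 4]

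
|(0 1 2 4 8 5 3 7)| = 8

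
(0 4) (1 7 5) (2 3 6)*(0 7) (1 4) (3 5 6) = (0 1) (2 5 4 7 6) 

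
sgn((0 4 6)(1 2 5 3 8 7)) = -1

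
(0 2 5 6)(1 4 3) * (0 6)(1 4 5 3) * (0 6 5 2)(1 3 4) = (1 2 4 3)(5 6)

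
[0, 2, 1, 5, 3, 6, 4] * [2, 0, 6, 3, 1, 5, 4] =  [2, 6, 0, 5, 3, 4, 1]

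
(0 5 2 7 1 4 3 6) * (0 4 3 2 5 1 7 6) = (0 1 3)(2 6 4)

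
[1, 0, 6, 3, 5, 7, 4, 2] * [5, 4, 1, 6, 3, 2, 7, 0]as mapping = [0→4, 1→5, 2→7, 3→6, 4→2, 5→0, 6→3, 7→1]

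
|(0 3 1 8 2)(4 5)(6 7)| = 10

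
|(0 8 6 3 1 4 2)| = 7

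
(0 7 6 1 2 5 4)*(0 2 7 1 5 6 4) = (0 1 7 4 2 6 5)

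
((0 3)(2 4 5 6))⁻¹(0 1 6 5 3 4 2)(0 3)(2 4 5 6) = (0 5 4 3 1 2 6)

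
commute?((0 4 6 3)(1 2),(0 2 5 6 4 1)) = no:(0 4 6 3)(1 2) * (0 2 5 6 4 1) = (0 1 5 6 3 2),(0 2 5 6 4 1) * (0 4 6 3)(1 2) = (0 1 4 2 5 3)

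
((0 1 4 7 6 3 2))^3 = (0 7 2 4 3 1 6)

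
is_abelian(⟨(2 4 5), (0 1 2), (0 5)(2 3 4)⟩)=no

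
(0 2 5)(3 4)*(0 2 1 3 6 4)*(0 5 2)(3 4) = (0 1 4 6 3 5)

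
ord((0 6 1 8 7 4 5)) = 7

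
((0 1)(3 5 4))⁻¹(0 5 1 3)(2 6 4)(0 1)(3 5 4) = (0 5 1 4)(2 6 3)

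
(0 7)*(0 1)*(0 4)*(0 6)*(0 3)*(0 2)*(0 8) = (0 7 1 4 6 3 2 8)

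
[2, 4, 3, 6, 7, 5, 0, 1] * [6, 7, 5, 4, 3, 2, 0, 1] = [5, 3, 4, 0, 1, 2, 6, 7]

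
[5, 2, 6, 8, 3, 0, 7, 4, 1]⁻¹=[5, 8, 1, 4, 7, 0, 2, 6, 3]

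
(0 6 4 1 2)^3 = (0 1 6 2 4)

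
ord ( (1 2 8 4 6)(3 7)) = 10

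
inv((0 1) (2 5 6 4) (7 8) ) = (0 1) (2 4 6 5) (7 8) 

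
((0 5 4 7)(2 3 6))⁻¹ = (0 7 4 5)(2 6 3)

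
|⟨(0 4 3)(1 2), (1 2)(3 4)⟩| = 12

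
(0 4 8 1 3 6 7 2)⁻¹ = (0 2 7 6 3 1 8 4)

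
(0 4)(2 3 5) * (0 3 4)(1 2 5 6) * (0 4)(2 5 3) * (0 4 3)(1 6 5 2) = (0 3 5)(1 2 4)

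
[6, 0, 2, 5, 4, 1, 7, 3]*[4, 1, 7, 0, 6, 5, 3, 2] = [3, 4, 7, 5, 6, 1, 2, 0]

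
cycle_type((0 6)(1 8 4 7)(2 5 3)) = 2.3.4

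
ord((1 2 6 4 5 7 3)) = 7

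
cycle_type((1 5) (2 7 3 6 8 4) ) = 2.6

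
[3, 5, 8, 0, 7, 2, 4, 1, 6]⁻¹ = [3, 7, 5, 0, 6, 1, 8, 4, 2]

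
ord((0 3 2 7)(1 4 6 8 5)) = 20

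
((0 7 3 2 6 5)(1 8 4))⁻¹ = (0 5 6 2 3 7)(1 4 8)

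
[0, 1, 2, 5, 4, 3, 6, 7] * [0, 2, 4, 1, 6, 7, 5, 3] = [0, 2, 4, 7, 6, 1, 5, 3]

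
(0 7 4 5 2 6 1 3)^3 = (0 5 1 7 2 3 4 6)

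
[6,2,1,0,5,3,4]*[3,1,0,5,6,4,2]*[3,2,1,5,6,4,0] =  [1,3,2,5,6,4,0] 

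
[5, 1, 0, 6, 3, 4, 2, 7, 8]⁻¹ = [2, 1, 6, 4, 5, 0, 3, 7, 8]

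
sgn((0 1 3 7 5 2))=-1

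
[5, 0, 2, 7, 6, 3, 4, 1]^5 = [0, 1, 2, 3, 6, 5, 4, 7]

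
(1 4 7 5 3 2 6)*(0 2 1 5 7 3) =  (0 2 6 5)(1 4 3)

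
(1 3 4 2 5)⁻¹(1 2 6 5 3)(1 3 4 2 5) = (1 4 3 5 6)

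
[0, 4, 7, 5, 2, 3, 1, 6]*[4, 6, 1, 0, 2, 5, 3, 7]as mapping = [0→4, 1→2, 2→7, 3→5, 4→1, 5→0, 6→6, 7→3]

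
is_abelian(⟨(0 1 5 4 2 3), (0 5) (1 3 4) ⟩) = no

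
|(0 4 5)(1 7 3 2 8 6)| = 6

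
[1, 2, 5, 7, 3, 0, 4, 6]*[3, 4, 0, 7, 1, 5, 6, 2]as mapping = [0→4, 1→0, 2→5, 3→2, 4→7, 5→3, 6→1, 7→6]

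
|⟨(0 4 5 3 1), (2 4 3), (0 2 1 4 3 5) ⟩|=720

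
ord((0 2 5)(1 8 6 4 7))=15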